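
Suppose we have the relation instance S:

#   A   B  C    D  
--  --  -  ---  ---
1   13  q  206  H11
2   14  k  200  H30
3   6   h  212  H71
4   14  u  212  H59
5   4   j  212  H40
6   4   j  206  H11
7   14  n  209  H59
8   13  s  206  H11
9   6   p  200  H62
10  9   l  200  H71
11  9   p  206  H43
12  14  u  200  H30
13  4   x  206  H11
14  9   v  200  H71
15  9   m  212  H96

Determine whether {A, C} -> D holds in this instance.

Yes

(A=13, C=206): rows 1, 8 → D = H11, H11 ✓
(A=14, C=200): rows 2, 12 → D = H30, H30 ✓
(A=6, C=212): row 3 → D = H71 ✓
(A=14, C=212): row 4 → D = H59 ✓
(A=4, C=212): row 5 → D = H40 ✓
(A=4, C=206): rows 6, 13 → D = H11, H11 ✓
(A=14, C=209): row 7 → D = H59 ✓
(A=6, C=200): row 9 → D = H62 ✓
(A=9, C=200): rows 10, 14 → D = H71, H71 ✓
(A=9, C=206): row 11 → D = H43 ✓
(A=9, C=212): row 15 → D = H96 ✓
Every {A, C} value is associated with a single D value, so {A, C} -> D holds.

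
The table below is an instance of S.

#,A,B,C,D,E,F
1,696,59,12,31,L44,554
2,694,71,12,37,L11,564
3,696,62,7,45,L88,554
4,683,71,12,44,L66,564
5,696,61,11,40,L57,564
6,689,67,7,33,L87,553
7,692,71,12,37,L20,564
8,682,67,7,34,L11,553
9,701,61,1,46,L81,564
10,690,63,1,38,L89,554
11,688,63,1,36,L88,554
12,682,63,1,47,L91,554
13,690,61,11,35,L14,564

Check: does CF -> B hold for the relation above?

(C=12, F=554): row 1 → B = 59 ✓
(C=12, F=564): rows 2, 4, 7 → B = 71, 71, 71 ✓
(C=7, F=554): row 3 → B = 62 ✓
(C=11, F=564): rows 5, 13 → B = 61, 61 ✓
(C=7, F=553): rows 6, 8 → B = 67, 67 ✓
(C=1, F=564): row 9 → B = 61 ✓
(C=1, F=554): rows 10, 11, 12 → B = 63, 63, 63 ✓
Every CF value is associated with a single B value, so CF -> B holds.

Yes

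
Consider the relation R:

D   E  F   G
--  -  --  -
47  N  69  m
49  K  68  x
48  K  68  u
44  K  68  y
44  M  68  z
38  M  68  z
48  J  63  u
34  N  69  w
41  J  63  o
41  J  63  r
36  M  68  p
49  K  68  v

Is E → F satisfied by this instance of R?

Yes

E=N: 2 rows → F = 69, 69 ✓
E=K: 4 rows → F = 68, 68, 68, 68 ✓
E=M: 3 rows → F = 68, 68, 68 ✓
E=J: 3 rows → F = 63, 63, 63 ✓
Every E value is associated with a single F value, so E → F holds.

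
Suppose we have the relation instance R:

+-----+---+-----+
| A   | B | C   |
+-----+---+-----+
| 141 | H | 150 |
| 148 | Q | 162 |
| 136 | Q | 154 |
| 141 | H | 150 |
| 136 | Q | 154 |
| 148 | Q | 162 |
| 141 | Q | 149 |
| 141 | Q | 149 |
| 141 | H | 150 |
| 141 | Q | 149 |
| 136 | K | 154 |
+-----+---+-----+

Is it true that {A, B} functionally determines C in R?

Yes

(A=141, B=H): 3 rows → C = 150, 150, 150 ✓
(A=148, B=Q): 2 rows → C = 162, 162 ✓
(A=136, B=Q): 2 rows → C = 154, 154 ✓
(A=141, B=Q): 3 rows → C = 149, 149, 149 ✓
(A=136, B=K): 1 row → C = 154 ✓
Every {A, B} value is associated with a single C value, so {A, B} → C holds.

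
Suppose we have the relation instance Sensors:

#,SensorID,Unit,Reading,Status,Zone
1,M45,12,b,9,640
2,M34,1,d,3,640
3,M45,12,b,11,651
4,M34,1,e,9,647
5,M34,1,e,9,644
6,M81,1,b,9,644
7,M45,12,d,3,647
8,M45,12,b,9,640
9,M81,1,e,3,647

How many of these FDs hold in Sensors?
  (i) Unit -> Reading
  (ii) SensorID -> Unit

1

(i) Unit -> Reading: Unit=12: rows 1, 3, 7, 8 → Reading takes values {b, d} — violation; Unit=1: rows 2, 4, 5, 6, 9 → Reading takes values {d, e, b} — violation — fails.
(ii) SensorID -> Unit: every LHS value maps to a single RHS value — holds.
1 of the 2 dependencies holds.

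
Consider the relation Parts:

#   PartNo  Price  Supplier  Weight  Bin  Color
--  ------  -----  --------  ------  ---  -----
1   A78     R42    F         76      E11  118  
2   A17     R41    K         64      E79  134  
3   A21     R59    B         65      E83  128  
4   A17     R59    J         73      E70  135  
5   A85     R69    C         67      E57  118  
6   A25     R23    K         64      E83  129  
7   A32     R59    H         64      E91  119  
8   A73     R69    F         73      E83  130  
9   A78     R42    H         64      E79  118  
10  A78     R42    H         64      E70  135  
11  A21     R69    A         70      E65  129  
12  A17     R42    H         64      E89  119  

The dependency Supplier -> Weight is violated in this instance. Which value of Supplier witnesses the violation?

Supplier=F: rows 1, 8 → Weight takes values {76, 73} — violation
Supplier=K: rows 2, 6 → Weight = 64, 64 ✓
Supplier=B: row 3 → Weight = 65 ✓
Supplier=J: row 4 → Weight = 73 ✓
Supplier=C: row 5 → Weight = 67 ✓
Supplier=H: rows 7, 9, 10, 12 → Weight = 64, 64, 64, 64 ✓
Supplier=A: row 11 → Weight = 70 ✓
The only Supplier value with inconsistent Weight is Supplier=F.

F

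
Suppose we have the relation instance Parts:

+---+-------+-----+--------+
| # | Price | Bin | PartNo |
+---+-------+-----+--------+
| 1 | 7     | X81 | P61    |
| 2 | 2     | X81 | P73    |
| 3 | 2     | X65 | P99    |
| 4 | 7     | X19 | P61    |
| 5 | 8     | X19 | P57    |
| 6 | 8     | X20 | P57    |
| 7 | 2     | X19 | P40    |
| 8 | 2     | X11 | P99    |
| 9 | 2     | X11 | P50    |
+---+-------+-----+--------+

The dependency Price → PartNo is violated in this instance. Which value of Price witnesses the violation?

2

Price=7: rows 1, 4 → PartNo = P61, P61 ✓
Price=2: rows 2, 3, 7, 8, 9 → PartNo takes values {P73, P99, P40, P50} — violation
Price=8: rows 5, 6 → PartNo = P57, P57 ✓
The only Price value with inconsistent PartNo is Price=2.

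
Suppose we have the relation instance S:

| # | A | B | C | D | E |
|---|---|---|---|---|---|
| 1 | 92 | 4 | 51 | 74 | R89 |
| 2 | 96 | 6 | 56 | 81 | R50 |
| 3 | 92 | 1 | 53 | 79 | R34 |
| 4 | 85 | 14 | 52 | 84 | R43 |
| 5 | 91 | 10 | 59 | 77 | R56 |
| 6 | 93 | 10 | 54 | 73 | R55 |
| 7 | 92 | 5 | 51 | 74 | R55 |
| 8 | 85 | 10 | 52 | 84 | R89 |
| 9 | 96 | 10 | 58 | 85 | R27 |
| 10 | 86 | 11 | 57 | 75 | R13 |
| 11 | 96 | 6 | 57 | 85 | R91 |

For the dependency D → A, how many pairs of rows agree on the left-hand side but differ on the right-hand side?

0

D=74: all 2 rows agree on A — 0 pairs.
D=84: all 2 rows agree on A — 0 pairs.
D=85: all 2 rows agree on A — 0 pairs.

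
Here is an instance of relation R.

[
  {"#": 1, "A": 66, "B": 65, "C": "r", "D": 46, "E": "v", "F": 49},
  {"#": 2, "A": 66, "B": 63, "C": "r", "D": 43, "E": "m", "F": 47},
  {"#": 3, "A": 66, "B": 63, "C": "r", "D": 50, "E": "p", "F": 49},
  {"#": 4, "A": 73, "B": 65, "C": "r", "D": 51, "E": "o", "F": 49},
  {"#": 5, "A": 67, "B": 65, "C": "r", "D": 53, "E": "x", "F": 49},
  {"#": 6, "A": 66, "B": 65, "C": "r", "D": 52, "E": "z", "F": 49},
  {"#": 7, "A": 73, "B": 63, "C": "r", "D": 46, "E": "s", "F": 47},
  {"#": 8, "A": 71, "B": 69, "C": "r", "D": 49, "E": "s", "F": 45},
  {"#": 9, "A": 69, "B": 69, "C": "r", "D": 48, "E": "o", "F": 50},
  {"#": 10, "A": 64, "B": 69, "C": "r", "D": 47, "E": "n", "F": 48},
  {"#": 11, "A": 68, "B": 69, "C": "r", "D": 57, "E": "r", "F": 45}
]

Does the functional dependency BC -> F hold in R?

(B=65, C=r): rows 1, 4, 5, 6 → F = 49, 49, 49, 49 ✓
(B=63, C=r): rows 2, 3, 7 → F takes values {47, 49} — violation
(B=69, C=r): rows 8, 9, 10, 11 → F takes values {45, 50, 48} — violation
Two rows agree on BC but differ on F, so BC -> F does not hold.

No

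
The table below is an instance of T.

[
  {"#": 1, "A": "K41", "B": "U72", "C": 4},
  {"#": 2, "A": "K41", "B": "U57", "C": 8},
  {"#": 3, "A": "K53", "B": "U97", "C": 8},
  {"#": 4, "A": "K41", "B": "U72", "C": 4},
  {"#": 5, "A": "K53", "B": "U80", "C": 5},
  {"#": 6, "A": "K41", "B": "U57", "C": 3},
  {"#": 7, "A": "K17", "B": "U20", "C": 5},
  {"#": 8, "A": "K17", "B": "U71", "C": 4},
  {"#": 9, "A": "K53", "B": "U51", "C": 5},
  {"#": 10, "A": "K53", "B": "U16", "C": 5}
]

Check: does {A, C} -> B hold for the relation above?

(A=K41, C=4): rows 1, 4 → B = U72, U72 ✓
(A=K41, C=8): row 2 → B = U57 ✓
(A=K53, C=8): row 3 → B = U97 ✓
(A=K53, C=5): rows 5, 9, 10 → B takes values {U80, U51, U16} — violation
(A=K41, C=3): row 6 → B = U57 ✓
(A=K17, C=5): row 7 → B = U20 ✓
(A=K17, C=4): row 8 → B = U71 ✓
Two rows agree on {A, C} but differ on B, so {A, C} -> B does not hold.

No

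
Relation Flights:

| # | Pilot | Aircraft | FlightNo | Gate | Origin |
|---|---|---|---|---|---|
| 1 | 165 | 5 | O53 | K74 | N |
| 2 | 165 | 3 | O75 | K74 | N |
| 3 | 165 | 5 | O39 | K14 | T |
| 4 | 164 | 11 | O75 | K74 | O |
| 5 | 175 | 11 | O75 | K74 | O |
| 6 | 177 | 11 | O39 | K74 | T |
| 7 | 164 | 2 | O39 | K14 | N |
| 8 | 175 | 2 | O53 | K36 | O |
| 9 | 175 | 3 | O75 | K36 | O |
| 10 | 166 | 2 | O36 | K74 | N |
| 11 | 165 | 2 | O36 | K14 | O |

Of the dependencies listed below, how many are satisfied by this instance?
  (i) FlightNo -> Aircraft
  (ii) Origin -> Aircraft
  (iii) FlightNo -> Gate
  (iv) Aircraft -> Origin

(i) FlightNo -> Aircraft: FlightNo=O53: rows 1, 8 → Aircraft takes values {5, 2} — violation; FlightNo=O75: rows 2, 4, 5, 9 → Aircraft takes values {3, 11} — violation; FlightNo=O39: rows 3, 6, 7 → Aircraft takes values {5, 11, 2} — violation — fails.
(ii) Origin -> Aircraft: Origin=N: rows 1, 2, 7, 10 → Aircraft takes values {5, 3, 2} — violation; Origin=T: rows 3, 6 → Aircraft takes values {5, 11} — violation; Origin=O: rows 4, 5, 8, 9, 11 → Aircraft takes values {11, 2, 3} — violation — fails.
(iii) FlightNo -> Gate: FlightNo=O53: rows 1, 8 → Gate takes values {K74, K36} — violation; FlightNo=O75: rows 2, 4, 5, 9 → Gate takes values {K74, K36} — violation; FlightNo=O39: rows 3, 6, 7 → Gate takes values {K14, K74} — violation; FlightNo=O36: rows 10, 11 → Gate takes values {K74, K14} — violation — fails.
(iv) Aircraft -> Origin: Aircraft=5: rows 1, 3 → Origin takes values {N, T} — violation; Aircraft=3: rows 2, 9 → Origin takes values {N, O} — violation; Aircraft=11: rows 4, 5, 6 → Origin takes values {O, T} — violation; Aircraft=2: rows 7, 8, 10, 11 → Origin takes values {N, O} — violation — fails.
None of the 4 dependencies hold.

0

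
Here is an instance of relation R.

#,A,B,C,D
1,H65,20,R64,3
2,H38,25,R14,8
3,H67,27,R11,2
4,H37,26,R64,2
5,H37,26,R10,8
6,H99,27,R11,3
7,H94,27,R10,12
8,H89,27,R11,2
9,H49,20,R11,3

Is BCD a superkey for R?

No

Rows 3 and 8 have the same BCD value (B=27, C=R11, D=2) but are distinct tuples, so BCD does not determine every attribute — not a superkey.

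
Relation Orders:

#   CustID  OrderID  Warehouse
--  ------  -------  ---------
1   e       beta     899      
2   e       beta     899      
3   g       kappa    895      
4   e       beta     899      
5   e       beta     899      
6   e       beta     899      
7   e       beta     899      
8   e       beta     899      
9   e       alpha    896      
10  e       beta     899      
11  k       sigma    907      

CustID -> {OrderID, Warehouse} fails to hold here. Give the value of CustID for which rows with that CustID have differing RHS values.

CustID=e: rows 1, 2, 4, 5, 6, 7, 8, 9, 10 → {OrderID,Warehouse} takes values {(beta, 899), (alpha, 896)} — violation
CustID=g: row 3 → {OrderID,Warehouse} = (kappa, 895) ✓
CustID=k: row 11 → {OrderID,Warehouse} = (sigma, 907) ✓
The only CustID value with inconsistent RHS is CustID=e.

e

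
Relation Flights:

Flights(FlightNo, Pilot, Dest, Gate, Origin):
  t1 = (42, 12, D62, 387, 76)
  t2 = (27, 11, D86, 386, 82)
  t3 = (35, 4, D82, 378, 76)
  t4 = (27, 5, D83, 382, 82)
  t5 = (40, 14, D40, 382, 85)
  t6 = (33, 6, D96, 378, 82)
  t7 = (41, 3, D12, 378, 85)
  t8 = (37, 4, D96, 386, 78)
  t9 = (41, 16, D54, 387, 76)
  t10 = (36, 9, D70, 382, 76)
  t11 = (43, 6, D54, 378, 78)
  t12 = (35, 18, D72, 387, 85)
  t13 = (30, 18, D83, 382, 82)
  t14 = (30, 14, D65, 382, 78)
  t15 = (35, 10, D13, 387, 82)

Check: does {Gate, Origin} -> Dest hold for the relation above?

(Gate=387, Origin=76): rows 1, 9 → Dest takes values {D62, D54} — violation
(Gate=386, Origin=82): row 2 → Dest = D86 ✓
(Gate=378, Origin=76): row 3 → Dest = D82 ✓
(Gate=382, Origin=82): rows 4, 13 → Dest = D83, D83 ✓
(Gate=382, Origin=85): row 5 → Dest = D40 ✓
(Gate=378, Origin=82): row 6 → Dest = D96 ✓
(Gate=378, Origin=85): row 7 → Dest = D12 ✓
(Gate=386, Origin=78): row 8 → Dest = D96 ✓
(Gate=382, Origin=76): row 10 → Dest = D70 ✓
(Gate=378, Origin=78): row 11 → Dest = D54 ✓
(Gate=387, Origin=85): row 12 → Dest = D72 ✓
(Gate=382, Origin=78): row 14 → Dest = D65 ✓
(Gate=387, Origin=82): row 15 → Dest = D13 ✓
Two rows agree on {Gate, Origin} but differ on Dest, so {Gate, Origin} -> Dest does not hold.

No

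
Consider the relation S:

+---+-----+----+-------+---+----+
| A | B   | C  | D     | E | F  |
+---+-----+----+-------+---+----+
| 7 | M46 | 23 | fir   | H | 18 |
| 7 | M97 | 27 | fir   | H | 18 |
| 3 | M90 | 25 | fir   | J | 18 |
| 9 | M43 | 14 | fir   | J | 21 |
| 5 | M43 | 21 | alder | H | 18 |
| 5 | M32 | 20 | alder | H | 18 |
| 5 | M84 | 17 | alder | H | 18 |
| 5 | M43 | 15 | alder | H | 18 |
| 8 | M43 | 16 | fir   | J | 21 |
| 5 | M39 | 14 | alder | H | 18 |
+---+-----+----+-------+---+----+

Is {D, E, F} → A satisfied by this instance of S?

(D=fir, E=H, F=18): 2 rows → A = 7, 7 ✓
(D=fir, E=J, F=18): 1 row → A = 3 ✓
(D=fir, E=J, F=21): 2 rows → A takes values {9, 8} — violation
(D=alder, E=H, F=18): 5 rows → A = 5, 5, 5, 5, 5 ✓
Two rows agree on {D, E, F} but differ on A, so {D, E, F} → A does not hold.

No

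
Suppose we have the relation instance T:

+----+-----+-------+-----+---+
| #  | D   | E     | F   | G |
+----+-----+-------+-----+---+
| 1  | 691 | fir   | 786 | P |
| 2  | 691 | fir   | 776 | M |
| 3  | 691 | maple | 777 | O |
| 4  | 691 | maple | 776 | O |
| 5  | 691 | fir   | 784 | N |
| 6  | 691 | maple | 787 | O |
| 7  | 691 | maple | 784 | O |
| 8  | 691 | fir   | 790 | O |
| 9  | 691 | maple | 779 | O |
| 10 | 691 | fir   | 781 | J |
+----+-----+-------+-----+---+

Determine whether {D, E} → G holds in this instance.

No

(D=691, E=fir): rows 1, 2, 5, 8, 10 → G takes values {P, M, N, O, J} — violation
(D=691, E=maple): rows 3, 4, 6, 7, 9 → G = O, O, O, O, O ✓
Two rows agree on {D, E} but differ on G, so {D, E} → G does not hold.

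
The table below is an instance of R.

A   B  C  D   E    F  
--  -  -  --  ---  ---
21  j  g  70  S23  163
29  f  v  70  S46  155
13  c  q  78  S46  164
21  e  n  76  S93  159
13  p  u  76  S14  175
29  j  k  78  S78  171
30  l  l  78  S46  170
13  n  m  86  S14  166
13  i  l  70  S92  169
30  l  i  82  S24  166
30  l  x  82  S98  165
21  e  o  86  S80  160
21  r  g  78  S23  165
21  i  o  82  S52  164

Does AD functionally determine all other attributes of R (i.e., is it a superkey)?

Two distinct rows share (A=30, D=82), so AD does not determine every attribute — not a superkey.

No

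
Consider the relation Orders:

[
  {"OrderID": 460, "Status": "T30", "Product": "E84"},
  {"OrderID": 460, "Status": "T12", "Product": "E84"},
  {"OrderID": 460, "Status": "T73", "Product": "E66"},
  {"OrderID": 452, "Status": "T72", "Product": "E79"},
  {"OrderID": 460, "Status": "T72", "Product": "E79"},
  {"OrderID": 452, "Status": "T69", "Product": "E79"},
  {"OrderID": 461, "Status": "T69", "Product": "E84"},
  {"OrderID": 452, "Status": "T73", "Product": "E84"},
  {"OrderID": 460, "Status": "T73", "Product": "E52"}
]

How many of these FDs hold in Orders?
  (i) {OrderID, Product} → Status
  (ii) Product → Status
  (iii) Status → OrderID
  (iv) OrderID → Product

(i) {OrderID, Product} → Status: (OrderID=460, Product=E84): 2 rows → Status takes values {T30, T12} — violation; (OrderID=452, Product=E79): 2 rows → Status takes values {T72, T69} — violation — fails.
(ii) Product → Status: Product=E84: 4 rows → Status takes values {T30, T12, T69, T73} — violation; Product=E79: 3 rows → Status takes values {T72, T69} — violation — fails.
(iii) Status → OrderID: Status=T73: 3 rows → OrderID takes values {460, 452} — violation; Status=T72: 2 rows → OrderID takes values {452, 460} — violation; Status=T69: 2 rows → OrderID takes values {452, 461} — violation — fails.
(iv) OrderID → Product: OrderID=460: 5 rows → Product takes values {E84, E66, E79, E52} — violation; OrderID=452: 3 rows → Product takes values {E79, E84} — violation — fails.
None of the 4 dependencies hold.

0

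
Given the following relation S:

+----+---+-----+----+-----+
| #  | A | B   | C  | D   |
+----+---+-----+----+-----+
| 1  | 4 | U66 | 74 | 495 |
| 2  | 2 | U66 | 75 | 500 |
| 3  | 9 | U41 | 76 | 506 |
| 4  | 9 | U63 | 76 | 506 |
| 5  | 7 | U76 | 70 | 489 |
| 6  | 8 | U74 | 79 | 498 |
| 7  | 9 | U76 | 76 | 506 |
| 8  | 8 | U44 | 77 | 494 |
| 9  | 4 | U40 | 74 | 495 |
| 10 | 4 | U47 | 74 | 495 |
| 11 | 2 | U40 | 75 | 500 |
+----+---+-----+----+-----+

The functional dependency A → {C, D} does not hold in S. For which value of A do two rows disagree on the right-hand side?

A=4: rows 1, 9, 10 → {C,D} = (74, 495), (74, 495), (74, 495) ✓
A=2: rows 2, 11 → {C,D} = (75, 500), (75, 500) ✓
A=9: rows 3, 4, 7 → {C,D} = (76, 506), (76, 506), (76, 506) ✓
A=7: row 5 → {C,D} = (70, 489) ✓
A=8: rows 6, 8 → {C,D} takes values {(79, 498), (77, 494)} — violation
The only A value with inconsistent RHS is A=8.

8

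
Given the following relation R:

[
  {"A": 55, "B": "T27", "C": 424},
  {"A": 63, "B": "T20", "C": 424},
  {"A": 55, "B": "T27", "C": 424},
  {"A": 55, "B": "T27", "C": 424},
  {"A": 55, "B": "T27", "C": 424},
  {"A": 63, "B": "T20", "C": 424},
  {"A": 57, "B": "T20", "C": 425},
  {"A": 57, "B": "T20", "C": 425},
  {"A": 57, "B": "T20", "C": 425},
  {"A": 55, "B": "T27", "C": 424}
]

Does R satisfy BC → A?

(B=T27, C=424): 5 rows → A = 55, 55, 55, 55, 55 ✓
(B=T20, C=424): 2 rows → A = 63, 63 ✓
(B=T20, C=425): 3 rows → A = 57, 57, 57 ✓
Every BC value is associated with a single A value, so BC → A holds.

Yes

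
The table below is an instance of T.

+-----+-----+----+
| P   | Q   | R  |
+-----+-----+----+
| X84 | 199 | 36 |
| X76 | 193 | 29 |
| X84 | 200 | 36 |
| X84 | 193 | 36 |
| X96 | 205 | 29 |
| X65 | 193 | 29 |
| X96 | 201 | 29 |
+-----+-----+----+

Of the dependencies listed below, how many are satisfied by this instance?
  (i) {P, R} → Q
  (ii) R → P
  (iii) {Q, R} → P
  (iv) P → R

1

(i) {P, R} → Q: (P=X84, R=36): 3 rows → Q takes values {199, 200, 193} — violation; (P=X96, R=29): 2 rows → Q takes values {205, 201} — violation — fails.
(ii) R → P: R=29: 4 rows → P takes values {X76, X96, X65} — violation — fails.
(iii) {Q, R} → P: (Q=193, R=29): 2 rows → P takes values {X76, X65} — violation — fails.
(iv) P → R: every LHS value maps to a single RHS value — holds.
1 of the 4 dependencies holds.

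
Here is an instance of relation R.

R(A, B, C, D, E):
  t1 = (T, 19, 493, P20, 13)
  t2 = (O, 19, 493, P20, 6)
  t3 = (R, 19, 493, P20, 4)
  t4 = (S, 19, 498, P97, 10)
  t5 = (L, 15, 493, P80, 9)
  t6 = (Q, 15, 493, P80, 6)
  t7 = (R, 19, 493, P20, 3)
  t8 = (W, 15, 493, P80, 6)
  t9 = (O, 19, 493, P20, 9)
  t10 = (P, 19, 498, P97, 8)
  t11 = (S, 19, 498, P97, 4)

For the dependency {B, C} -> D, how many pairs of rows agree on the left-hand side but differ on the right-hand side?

(B=19, C=493): all 5 rows agree on D — 0 pairs.
(B=19, C=498): all 3 rows agree on D — 0 pairs.
(B=15, C=493): all 3 rows agree on D — 0 pairs.

0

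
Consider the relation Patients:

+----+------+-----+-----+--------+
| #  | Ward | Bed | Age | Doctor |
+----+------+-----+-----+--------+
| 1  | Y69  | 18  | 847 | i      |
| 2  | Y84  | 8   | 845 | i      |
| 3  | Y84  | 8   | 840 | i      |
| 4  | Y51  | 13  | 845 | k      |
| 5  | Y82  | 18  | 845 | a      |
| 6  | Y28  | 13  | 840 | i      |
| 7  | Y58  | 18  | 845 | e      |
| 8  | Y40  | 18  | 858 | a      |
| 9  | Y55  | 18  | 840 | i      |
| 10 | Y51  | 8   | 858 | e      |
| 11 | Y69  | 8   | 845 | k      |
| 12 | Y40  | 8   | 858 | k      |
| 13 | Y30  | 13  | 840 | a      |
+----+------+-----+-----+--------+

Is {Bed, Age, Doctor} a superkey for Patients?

Yes

All 13 rows have distinct {Bed, Age, Doctor} values, so {Bed, Age, Doctor} → (all attributes) holds and {Bed, Age, Doctor} is a superkey.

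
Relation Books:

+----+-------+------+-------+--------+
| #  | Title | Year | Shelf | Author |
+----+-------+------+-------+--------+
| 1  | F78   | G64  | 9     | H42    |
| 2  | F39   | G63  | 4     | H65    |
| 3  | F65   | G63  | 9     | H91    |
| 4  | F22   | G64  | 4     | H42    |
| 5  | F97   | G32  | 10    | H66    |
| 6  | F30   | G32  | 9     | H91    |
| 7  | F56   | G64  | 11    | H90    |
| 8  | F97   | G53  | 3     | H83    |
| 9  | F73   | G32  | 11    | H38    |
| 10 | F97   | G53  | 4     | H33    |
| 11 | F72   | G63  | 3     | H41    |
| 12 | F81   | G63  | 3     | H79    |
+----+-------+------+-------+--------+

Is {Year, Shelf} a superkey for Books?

No

Rows 11 and 12 have the same {Year, Shelf} value (Year=G63, Shelf=3) but are distinct tuples, so {Year, Shelf} does not determine every attribute — not a superkey.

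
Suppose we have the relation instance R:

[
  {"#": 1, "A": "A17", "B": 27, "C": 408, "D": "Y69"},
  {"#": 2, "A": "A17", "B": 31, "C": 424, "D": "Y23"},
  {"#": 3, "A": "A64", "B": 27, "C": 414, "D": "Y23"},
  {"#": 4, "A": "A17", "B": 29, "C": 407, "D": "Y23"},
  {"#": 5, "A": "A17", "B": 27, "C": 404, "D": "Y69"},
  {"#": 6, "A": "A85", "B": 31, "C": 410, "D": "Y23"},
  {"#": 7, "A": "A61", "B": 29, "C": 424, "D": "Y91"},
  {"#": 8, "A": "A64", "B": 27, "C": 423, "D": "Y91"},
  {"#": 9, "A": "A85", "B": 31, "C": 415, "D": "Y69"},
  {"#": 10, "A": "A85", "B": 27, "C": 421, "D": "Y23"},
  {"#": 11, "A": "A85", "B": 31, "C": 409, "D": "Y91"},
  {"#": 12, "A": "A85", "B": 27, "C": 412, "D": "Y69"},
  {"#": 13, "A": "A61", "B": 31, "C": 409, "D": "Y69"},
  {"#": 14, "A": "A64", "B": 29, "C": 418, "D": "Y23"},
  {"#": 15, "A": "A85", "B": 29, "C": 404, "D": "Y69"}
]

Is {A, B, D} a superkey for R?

Rows 1 and 5 have the same {A, B, D} value (A=A17, B=27, D=Y69) but are distinct tuples, so {A, B, D} does not determine every attribute — not a superkey.

No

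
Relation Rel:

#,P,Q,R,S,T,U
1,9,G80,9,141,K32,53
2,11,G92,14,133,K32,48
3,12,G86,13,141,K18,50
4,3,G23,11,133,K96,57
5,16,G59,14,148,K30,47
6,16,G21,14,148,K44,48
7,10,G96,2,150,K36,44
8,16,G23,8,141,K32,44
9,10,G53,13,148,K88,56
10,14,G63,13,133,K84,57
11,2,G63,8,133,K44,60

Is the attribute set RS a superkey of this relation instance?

Rows 5 and 6 have the same RS value (R=14, S=148) but are distinct tuples, so RS does not determine every attribute — not a superkey.

No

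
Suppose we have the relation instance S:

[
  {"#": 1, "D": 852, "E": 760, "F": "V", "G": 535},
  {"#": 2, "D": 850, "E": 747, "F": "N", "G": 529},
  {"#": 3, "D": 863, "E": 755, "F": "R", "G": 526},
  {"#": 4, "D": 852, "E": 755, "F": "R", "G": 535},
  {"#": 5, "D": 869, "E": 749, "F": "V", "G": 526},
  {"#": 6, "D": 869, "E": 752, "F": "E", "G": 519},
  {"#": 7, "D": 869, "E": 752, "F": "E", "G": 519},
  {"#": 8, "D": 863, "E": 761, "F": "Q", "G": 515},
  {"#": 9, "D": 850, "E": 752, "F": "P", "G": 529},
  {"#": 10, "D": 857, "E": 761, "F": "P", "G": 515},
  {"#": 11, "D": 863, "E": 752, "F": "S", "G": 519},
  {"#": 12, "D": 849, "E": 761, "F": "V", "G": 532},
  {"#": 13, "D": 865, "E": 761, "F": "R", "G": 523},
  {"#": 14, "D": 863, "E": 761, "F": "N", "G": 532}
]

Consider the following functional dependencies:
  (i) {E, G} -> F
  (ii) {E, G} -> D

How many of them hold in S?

0

(i) {E, G} -> F: (E=752, G=519): rows 6, 7, 11 → F takes values {E, S} — violation; (E=761, G=515): rows 8, 10 → F takes values {Q, P} — violation; (E=761, G=532): rows 12, 14 → F takes values {V, N} — violation — fails.
(ii) {E, G} -> D: (E=752, G=519): rows 6, 7, 11 → D takes values {869, 863} — violation; (E=761, G=515): rows 8, 10 → D takes values {863, 857} — violation; (E=761, G=532): rows 12, 14 → D takes values {849, 863} — violation — fails.
None of the 2 dependencies hold.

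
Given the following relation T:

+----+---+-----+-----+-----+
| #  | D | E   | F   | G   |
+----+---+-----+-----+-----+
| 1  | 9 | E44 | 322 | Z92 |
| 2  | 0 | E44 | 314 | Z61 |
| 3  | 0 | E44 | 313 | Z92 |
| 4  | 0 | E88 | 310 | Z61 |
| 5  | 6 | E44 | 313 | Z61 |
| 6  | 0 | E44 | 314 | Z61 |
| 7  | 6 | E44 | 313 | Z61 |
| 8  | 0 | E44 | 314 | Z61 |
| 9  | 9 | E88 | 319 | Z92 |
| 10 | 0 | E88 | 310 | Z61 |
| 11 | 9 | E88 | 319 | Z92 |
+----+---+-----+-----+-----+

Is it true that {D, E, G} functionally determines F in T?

Yes

(D=9, E=E44, G=Z92): row 1 → F = 322 ✓
(D=0, E=E44, G=Z61): rows 2, 6, 8 → F = 314, 314, 314 ✓
(D=0, E=E44, G=Z92): row 3 → F = 313 ✓
(D=0, E=E88, G=Z61): rows 4, 10 → F = 310, 310 ✓
(D=6, E=E44, G=Z61): rows 5, 7 → F = 313, 313 ✓
(D=9, E=E88, G=Z92): rows 9, 11 → F = 319, 319 ✓
Every {D, E, G} value is associated with a single F value, so {D, E, G} → F holds.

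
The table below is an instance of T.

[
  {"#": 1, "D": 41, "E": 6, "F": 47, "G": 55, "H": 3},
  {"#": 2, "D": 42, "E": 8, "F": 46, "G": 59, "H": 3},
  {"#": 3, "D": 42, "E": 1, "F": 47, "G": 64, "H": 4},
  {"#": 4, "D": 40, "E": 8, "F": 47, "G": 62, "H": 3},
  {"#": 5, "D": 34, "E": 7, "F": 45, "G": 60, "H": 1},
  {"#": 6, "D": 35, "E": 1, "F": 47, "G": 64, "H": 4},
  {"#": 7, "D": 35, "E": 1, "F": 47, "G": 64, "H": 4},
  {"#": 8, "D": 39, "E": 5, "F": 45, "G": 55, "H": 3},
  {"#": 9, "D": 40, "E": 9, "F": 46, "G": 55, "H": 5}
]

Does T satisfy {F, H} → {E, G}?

(F=47, H=3): rows 1, 4 → {E,G} takes values {(6, 55), (8, 62)} — violation
(F=46, H=3): row 2 → {E,G} = (8, 59) ✓
(F=47, H=4): rows 3, 6, 7 → {E,G} = (1, 64), (1, 64), (1, 64) ✓
(F=45, H=1): row 5 → {E,G} = (7, 60) ✓
(F=45, H=3): row 8 → {E,G} = (5, 55) ✓
(F=46, H=5): row 9 → {E,G} = (9, 55) ✓
Two rows agree on {F, H} but differ on {E, G}, so {F, H} → {E, G} does not hold.

No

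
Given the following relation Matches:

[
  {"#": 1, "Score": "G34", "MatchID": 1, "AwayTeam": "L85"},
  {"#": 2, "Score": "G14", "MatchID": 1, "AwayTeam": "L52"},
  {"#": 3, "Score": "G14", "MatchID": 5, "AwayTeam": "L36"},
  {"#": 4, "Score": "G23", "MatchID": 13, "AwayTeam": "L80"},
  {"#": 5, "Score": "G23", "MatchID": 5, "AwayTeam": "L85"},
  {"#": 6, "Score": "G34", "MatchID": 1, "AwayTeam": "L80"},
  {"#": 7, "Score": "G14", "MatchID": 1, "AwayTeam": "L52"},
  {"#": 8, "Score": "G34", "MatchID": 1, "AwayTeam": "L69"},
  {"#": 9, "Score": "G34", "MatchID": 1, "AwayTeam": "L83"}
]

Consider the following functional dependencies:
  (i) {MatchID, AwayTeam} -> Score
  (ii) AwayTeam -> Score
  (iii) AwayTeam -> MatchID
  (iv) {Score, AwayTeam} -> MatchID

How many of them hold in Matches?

2

(i) {MatchID, AwayTeam} -> Score: every LHS value maps to a single RHS value — holds.
(ii) AwayTeam -> Score: AwayTeam=L85: rows 1, 5 → Score takes values {G34, G23} — violation; AwayTeam=L80: rows 4, 6 → Score takes values {G23, G34} — violation — fails.
(iii) AwayTeam -> MatchID: AwayTeam=L85: rows 1, 5 → MatchID takes values {1, 5} — violation; AwayTeam=L80: rows 4, 6 → MatchID takes values {13, 1} — violation — fails.
(iv) {Score, AwayTeam} -> MatchID: every LHS value maps to a single RHS value — holds.
2 of the 4 dependencies hold.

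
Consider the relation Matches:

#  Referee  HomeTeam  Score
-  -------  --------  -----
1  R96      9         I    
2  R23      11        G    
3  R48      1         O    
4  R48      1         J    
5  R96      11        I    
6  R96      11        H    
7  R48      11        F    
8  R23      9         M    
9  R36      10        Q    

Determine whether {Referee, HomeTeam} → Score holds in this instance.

(Referee=R96, HomeTeam=9): row 1 → Score = I ✓
(Referee=R23, HomeTeam=11): row 2 → Score = G ✓
(Referee=R48, HomeTeam=1): rows 3, 4 → Score takes values {O, J} — violation
(Referee=R96, HomeTeam=11): rows 5, 6 → Score takes values {I, H} — violation
(Referee=R48, HomeTeam=11): row 7 → Score = F ✓
(Referee=R23, HomeTeam=9): row 8 → Score = M ✓
(Referee=R36, HomeTeam=10): row 9 → Score = Q ✓
Two rows agree on {Referee, HomeTeam} but differ on Score, so {Referee, HomeTeam} → Score does not hold.

No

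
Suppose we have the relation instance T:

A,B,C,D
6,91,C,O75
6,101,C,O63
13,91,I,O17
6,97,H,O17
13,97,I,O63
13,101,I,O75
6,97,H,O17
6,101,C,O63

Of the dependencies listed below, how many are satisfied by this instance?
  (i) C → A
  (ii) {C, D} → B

(i) C → A: every LHS value maps to a single RHS value — holds.
(ii) {C, D} → B: every LHS value maps to a single RHS value — holds.
2 of the 2 dependencies hold.

2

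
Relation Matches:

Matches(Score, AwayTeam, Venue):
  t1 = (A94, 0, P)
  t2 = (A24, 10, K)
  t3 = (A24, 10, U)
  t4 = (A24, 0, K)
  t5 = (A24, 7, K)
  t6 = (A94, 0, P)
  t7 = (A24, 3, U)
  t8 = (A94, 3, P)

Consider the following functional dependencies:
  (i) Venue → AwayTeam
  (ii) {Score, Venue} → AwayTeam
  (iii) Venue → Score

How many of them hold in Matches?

(i) Venue → AwayTeam: Venue=P: rows 1, 6, 8 → AwayTeam takes values {0, 3} — violation; Venue=K: rows 2, 4, 5 → AwayTeam takes values {10, 0, 7} — violation; Venue=U: rows 3, 7 → AwayTeam takes values {10, 3} — violation — fails.
(ii) {Score, Venue} → AwayTeam: (Score=A94, Venue=P): rows 1, 6, 8 → AwayTeam takes values {0, 3} — violation; (Score=A24, Venue=K): rows 2, 4, 5 → AwayTeam takes values {10, 0, 7} — violation; (Score=A24, Venue=U): rows 3, 7 → AwayTeam takes values {10, 3} — violation — fails.
(iii) Venue → Score: every LHS value maps to a single RHS value — holds.
1 of the 3 dependencies holds.

1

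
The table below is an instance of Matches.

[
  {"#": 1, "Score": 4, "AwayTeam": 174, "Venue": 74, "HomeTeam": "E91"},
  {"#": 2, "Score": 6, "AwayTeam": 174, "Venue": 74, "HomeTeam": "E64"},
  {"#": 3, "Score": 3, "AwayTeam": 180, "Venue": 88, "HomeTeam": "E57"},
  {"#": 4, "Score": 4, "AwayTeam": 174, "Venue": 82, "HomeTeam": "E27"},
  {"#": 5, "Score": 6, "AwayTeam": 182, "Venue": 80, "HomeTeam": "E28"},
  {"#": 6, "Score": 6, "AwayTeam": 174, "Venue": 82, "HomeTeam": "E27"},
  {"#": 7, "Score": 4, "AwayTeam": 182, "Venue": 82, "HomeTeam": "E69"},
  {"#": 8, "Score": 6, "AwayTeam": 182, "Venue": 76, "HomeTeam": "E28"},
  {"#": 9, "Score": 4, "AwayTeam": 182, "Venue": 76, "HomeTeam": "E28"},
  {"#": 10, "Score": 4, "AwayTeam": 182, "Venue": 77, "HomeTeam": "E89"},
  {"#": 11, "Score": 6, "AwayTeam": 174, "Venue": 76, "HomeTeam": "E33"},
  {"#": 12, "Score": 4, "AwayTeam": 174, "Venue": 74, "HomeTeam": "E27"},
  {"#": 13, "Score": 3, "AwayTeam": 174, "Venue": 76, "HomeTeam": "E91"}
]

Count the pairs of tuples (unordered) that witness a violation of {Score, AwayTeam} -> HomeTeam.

(Score=4, AwayTeam=174): violating pairs (1,4), (1,12) — 2 pairs.
(Score=6, AwayTeam=174): violating pairs (2,6), (2,11), (6,11) — 3 pairs.
(Score=6, AwayTeam=182): all 2 rows agree on HomeTeam — 0 pairs.
(Score=4, AwayTeam=182): violating pairs (7,9), (7,10), (9,10) — 3 pairs.

8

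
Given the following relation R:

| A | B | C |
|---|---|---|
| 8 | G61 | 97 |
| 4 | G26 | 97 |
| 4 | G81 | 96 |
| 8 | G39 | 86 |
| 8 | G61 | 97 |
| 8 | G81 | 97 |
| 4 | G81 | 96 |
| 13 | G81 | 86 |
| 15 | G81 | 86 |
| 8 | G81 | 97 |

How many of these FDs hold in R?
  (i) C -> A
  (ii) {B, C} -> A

(i) C -> A: C=97: 5 rows → A takes values {8, 4} — violation; C=86: 3 rows → A takes values {8, 13, 15} — violation — fails.
(ii) {B, C} -> A: (B=G81, C=86): 2 rows → A takes values {13, 15} — violation — fails.
None of the 2 dependencies hold.

0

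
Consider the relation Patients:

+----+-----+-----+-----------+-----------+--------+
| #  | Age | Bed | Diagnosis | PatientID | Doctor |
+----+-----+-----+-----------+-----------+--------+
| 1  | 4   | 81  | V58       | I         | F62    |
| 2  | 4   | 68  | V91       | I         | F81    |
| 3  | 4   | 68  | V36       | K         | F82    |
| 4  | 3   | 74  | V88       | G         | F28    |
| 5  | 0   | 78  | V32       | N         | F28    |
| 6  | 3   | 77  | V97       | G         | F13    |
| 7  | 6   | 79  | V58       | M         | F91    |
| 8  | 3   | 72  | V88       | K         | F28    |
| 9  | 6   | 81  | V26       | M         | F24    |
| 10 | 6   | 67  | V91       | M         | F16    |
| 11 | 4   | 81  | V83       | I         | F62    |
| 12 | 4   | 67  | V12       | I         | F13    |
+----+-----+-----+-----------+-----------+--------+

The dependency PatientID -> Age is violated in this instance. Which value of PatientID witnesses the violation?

K

PatientID=I: rows 1, 2, 11, 12 → Age = 4, 4, 4, 4 ✓
PatientID=K: rows 3, 8 → Age takes values {4, 3} — violation
PatientID=G: rows 4, 6 → Age = 3, 3 ✓
PatientID=N: row 5 → Age = 0 ✓
PatientID=M: rows 7, 9, 10 → Age = 6, 6, 6 ✓
The only PatientID value with inconsistent Age is PatientID=K.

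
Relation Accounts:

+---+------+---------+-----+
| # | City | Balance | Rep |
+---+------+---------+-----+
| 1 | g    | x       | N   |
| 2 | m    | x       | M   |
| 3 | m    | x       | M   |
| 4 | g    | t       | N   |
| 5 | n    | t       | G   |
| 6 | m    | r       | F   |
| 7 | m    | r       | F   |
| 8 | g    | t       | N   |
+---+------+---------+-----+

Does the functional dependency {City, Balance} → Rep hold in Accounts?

Yes

(City=g, Balance=x): row 1 → Rep = N ✓
(City=m, Balance=x): rows 2, 3 → Rep = M, M ✓
(City=g, Balance=t): rows 4, 8 → Rep = N, N ✓
(City=n, Balance=t): row 5 → Rep = G ✓
(City=m, Balance=r): rows 6, 7 → Rep = F, F ✓
Every {City, Balance} value is associated with a single Rep value, so {City, Balance} → Rep holds.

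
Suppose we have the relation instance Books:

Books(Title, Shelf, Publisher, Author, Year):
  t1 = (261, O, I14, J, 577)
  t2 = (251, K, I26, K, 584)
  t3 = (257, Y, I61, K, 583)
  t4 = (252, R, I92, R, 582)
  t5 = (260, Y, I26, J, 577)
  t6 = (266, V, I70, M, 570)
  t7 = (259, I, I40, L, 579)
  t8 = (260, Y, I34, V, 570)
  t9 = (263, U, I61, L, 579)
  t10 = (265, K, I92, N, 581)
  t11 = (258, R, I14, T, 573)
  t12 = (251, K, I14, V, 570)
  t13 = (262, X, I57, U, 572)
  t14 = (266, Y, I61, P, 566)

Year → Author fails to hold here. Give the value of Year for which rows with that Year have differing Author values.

Year=577: rows 1, 5 → Author = J, J ✓
Year=584: row 2 → Author = K ✓
Year=583: row 3 → Author = K ✓
Year=582: row 4 → Author = R ✓
Year=570: rows 6, 8, 12 → Author takes values {M, V} — violation
Year=579: rows 7, 9 → Author = L, L ✓
Year=581: row 10 → Author = N ✓
Year=573: row 11 → Author = T ✓
Year=572: row 13 → Author = U ✓
Year=566: row 14 → Author = P ✓
The only Year value with inconsistent Author is Year=570.

570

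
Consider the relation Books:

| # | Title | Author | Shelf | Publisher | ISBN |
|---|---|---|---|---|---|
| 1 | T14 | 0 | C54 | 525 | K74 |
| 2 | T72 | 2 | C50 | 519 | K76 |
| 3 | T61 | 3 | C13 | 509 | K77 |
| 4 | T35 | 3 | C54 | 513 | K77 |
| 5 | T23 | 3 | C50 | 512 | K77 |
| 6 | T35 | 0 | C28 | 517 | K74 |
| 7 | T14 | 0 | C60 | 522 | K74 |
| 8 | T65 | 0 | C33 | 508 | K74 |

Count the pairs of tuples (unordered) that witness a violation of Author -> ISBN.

0

Author=0: all 4 rows agree on ISBN — 0 pairs.
Author=3: all 3 rows agree on ISBN — 0 pairs.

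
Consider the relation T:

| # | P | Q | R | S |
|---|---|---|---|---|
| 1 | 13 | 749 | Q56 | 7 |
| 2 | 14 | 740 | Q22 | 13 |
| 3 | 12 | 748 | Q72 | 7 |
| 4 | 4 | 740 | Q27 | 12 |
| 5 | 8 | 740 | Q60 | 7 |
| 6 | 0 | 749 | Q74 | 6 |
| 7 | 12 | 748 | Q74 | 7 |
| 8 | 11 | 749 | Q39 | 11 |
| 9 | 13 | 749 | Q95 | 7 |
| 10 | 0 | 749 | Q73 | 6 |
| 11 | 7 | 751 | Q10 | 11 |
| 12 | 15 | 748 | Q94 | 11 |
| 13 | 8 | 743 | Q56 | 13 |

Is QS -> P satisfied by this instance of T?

Yes

(Q=749, S=7): rows 1, 9 → P = 13, 13 ✓
(Q=740, S=13): row 2 → P = 14 ✓
(Q=748, S=7): rows 3, 7 → P = 12, 12 ✓
(Q=740, S=12): row 4 → P = 4 ✓
(Q=740, S=7): row 5 → P = 8 ✓
(Q=749, S=6): rows 6, 10 → P = 0, 0 ✓
(Q=749, S=11): row 8 → P = 11 ✓
(Q=751, S=11): row 11 → P = 7 ✓
(Q=748, S=11): row 12 → P = 15 ✓
(Q=743, S=13): row 13 → P = 8 ✓
Every QS value is associated with a single P value, so QS -> P holds.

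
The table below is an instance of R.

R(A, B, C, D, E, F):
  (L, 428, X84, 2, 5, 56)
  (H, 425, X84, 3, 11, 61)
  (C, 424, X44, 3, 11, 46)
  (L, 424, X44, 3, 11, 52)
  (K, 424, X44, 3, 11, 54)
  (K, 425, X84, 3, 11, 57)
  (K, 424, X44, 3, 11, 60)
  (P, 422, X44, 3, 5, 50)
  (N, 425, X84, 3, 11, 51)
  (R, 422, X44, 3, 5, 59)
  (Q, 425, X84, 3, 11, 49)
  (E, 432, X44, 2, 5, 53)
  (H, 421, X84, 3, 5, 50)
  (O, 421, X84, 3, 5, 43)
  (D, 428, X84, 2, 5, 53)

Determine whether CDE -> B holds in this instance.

Yes

(C=X84, D=2, E=5): 2 rows → B = 428, 428 ✓
(C=X84, D=3, E=11): 4 rows → B = 425, 425, 425, 425 ✓
(C=X44, D=3, E=11): 4 rows → B = 424, 424, 424, 424 ✓
(C=X44, D=3, E=5): 2 rows → B = 422, 422 ✓
(C=X44, D=2, E=5): 1 row → B = 432 ✓
(C=X84, D=3, E=5): 2 rows → B = 421, 421 ✓
Every CDE value is associated with a single B value, so CDE -> B holds.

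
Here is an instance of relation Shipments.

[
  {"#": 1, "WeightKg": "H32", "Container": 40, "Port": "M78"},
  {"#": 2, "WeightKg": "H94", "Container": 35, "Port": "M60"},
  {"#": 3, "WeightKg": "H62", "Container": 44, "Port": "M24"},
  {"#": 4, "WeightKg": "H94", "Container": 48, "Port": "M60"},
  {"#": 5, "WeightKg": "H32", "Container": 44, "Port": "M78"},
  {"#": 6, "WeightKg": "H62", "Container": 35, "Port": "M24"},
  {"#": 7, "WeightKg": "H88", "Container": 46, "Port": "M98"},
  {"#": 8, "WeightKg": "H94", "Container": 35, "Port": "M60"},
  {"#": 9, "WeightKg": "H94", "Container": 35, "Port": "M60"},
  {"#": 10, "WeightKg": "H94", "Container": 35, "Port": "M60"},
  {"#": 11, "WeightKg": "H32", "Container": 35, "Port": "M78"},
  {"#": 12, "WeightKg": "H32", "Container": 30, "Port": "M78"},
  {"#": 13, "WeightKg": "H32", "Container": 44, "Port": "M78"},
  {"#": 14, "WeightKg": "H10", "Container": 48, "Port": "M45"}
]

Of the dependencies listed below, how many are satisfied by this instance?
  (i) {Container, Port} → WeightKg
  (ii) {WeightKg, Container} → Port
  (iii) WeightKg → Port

(i) {Container, Port} → WeightKg: every LHS value maps to a single RHS value — holds.
(ii) {WeightKg, Container} → Port: every LHS value maps to a single RHS value — holds.
(iii) WeightKg → Port: every LHS value maps to a single RHS value — holds.
3 of the 3 dependencies hold.

3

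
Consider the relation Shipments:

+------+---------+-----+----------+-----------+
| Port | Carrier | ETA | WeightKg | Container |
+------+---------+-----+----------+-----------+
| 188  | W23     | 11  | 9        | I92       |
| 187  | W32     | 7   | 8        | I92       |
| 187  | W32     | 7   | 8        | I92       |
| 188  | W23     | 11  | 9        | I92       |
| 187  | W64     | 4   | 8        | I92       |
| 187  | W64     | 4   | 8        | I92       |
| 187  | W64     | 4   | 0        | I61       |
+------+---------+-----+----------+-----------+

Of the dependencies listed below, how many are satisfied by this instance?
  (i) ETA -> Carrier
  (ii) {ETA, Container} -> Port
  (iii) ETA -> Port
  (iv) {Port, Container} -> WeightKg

(i) ETA -> Carrier: every LHS value maps to a single RHS value — holds.
(ii) {ETA, Container} -> Port: every LHS value maps to a single RHS value — holds.
(iii) ETA -> Port: every LHS value maps to a single RHS value — holds.
(iv) {Port, Container} -> WeightKg: every LHS value maps to a single RHS value — holds.
4 of the 4 dependencies hold.

4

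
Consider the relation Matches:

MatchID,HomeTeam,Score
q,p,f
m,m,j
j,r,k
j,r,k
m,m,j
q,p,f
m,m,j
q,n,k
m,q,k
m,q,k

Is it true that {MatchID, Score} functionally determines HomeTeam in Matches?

Yes

(MatchID=q, Score=f): 2 rows → HomeTeam = p, p ✓
(MatchID=m, Score=j): 3 rows → HomeTeam = m, m, m ✓
(MatchID=j, Score=k): 2 rows → HomeTeam = r, r ✓
(MatchID=q, Score=k): 1 row → HomeTeam = n ✓
(MatchID=m, Score=k): 2 rows → HomeTeam = q, q ✓
Every {MatchID, Score} value is associated with a single HomeTeam value, so {MatchID, Score} -> HomeTeam holds.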